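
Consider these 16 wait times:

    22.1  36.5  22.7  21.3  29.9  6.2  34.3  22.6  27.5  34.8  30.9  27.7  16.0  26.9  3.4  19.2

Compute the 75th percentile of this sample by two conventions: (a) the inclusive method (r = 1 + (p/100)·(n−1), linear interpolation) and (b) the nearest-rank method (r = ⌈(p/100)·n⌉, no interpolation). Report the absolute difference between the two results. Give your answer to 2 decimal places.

Sorted: 3.4, 6.2, 16.0, 19.2, 21.3, 22.1, 22.6, 22.7, 26.9, 27.5, 27.7, 29.9, 30.9, 34.3, 34.8, 36.5.
n = 16.
(a) r = 12.25; between ranks 12 (29.9) and 13 (30.9): 30.15.
(b) the nearest-rank method: rank 12 → 29.9.
|30.15 − 29.9| = 0.25.

0.25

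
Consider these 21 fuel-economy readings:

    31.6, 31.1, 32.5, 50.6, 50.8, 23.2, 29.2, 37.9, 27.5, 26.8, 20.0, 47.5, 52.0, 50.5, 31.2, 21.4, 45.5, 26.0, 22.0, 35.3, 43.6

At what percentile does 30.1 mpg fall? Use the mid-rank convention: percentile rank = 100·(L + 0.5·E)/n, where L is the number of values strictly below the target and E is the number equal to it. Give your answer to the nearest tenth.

38.1

Sorted: 20.0, 21.4, 22.0, 23.2, 26.0, 26.8, 27.5, 29.2, 31.1, 31.2, 31.6, 32.5, 35.3, 37.9, 43.6, 45.5, 47.5, 50.5, 50.6, 50.8, 52.0.
Count below 30.1: L = 8; count equal: E = 0; n = 21.
Percentile rank = 100·(8 + 0.5·0)/21 = 100·8/21 = 38.1.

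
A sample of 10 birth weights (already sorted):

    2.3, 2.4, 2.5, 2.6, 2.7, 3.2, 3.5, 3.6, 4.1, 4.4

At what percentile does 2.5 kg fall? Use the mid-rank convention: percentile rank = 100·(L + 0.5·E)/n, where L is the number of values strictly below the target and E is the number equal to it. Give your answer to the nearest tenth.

Count below 2.5: L = 2; count equal: E = 1; n = 10.
Percentile rank = 100·(2 + 0.5·1)/10 = 100·2.5/10 = 25.

25.0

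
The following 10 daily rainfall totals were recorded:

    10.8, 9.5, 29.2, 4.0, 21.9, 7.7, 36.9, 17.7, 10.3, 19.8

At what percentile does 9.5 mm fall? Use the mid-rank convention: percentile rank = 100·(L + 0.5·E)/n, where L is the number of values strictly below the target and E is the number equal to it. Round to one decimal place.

25.0

Sorted: 4.0, 7.7, 9.5, 10.3, 10.8, 17.7, 19.8, 21.9, 29.2, 36.9.
Count below 9.5: L = 2; count equal: E = 1; n = 10.
Percentile rank = 100·(2 + 0.5·1)/10 = 100·2.5/10 = 25.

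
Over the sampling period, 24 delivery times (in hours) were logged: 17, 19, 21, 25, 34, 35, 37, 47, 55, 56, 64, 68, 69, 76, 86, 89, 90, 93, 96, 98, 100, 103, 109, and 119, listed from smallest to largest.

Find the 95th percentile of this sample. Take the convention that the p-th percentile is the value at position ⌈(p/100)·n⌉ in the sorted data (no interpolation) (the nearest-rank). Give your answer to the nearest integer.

109

n = 24.
Position = ⌈95/100 · 24⌉ = ⌈22.8⌉ = 23.
The value at rank 23 is 109.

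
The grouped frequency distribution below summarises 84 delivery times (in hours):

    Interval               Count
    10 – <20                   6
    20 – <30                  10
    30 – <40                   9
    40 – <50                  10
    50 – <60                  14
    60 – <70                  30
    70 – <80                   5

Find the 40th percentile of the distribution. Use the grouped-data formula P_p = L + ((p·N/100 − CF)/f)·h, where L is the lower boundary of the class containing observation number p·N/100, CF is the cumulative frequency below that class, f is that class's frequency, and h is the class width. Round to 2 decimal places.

N = 84; target position k = 40/100 · 84 = 33.6.
Cumulative frequencies: 6, 16, 25, 35, 49, 79, 84.
Observation 33.6 falls in the class 40 – <50.
L = 40, CF = 25, f = 10, h = 10.
P40 = 40 + ((33.6 − 25)/10)·10 = 40 + 8.6 = 48.6.

48.60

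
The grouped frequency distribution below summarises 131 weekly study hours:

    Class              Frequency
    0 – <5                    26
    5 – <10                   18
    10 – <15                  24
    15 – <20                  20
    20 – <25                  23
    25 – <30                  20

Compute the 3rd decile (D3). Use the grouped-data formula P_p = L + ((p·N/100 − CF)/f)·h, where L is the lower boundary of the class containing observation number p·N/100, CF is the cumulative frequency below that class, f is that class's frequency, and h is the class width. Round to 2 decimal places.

8.69

N = 131; target position k = 30/100 · 131 = 39.3.
Cumulative frequencies: 26, 44, 68, 88, 111, 131.
Observation 39.3 falls in the class 5 – <10.
L = 5, CF = 26, f = 18, h = 5.
P30 = 5 + ((39.3 − 26)/18)·5 = 5 + 3.69444 = 8.69444.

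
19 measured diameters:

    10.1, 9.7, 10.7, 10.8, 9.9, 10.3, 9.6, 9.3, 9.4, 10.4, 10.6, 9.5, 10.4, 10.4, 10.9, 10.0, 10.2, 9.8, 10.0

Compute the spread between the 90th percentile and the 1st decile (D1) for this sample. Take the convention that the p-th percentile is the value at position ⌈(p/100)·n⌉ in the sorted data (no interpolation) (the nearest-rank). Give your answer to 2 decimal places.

Sorted: 9.3, 9.4, 9.5, 9.6, 9.7, 9.8, 9.9, 10.0, 10.0, 10.1, 10.2, 10.3, 10.4, 10.4, 10.4, 10.6, 10.7, 10.8, 10.9.
n = 19.
P10: rank ⌈10/100·19⌉ = 2 → 9.4.
P90: rank ⌈90/100·19⌉ = 18 → 10.8.
Difference: 10.8 − 9.4 = 1.4.

1.40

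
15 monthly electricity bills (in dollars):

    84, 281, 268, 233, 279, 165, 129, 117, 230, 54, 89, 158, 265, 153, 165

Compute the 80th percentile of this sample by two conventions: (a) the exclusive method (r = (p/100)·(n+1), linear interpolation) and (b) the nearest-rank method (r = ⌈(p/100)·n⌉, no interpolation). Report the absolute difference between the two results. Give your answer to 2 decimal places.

Sorted: 54, 84, 89, 117, 129, 153, 158, 165, 165, 230, 233, 265, 268, 279, 281.
n = 15.
(a) r = 12.8; between ranks 12 (265) and 13 (268): 267.4.
(b) the nearest-rank method: rank 12 → 265.
|267.4 − 265| = 2.4.

2.40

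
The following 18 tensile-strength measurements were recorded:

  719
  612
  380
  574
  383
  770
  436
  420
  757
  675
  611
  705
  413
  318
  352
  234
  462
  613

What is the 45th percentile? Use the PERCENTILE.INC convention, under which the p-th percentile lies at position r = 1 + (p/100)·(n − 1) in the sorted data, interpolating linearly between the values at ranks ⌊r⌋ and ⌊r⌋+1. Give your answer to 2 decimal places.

452.90

Sorted: 234, 318, 352, 380, 383, 413, 420, 436, 462, 574, 611, 612, 613, 675, 705, 719, 757, 770.
n = 18.
r = 1 + (45/100)·(18 − 1) = 1 + 7.65 = 8.65.
Rank 8 is 436 and rank 9 is 462.
Interpolate: 436 + 0.65·(462 − 436) = 436 + 0.65·26 = 452.9.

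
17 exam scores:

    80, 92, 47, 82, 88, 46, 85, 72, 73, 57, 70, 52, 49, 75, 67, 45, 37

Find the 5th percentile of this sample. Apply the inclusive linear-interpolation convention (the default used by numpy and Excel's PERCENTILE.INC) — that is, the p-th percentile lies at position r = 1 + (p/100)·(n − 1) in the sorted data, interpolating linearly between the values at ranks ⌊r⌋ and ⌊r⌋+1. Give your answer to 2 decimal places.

43.40

Sorted: 37, 45, 46, 47, 49, 52, 57, 67, 70, 72, 73, 75, 80, 82, 85, 88, 92.
n = 17.
r = 1 + (5/100)·(17 − 1) = 1 + 0.8 = 1.8.
Rank 1 is 37 and rank 2 is 45.
Interpolate: 37 + 0.8·(45 − 37) = 37 + 0.8·8 = 43.4.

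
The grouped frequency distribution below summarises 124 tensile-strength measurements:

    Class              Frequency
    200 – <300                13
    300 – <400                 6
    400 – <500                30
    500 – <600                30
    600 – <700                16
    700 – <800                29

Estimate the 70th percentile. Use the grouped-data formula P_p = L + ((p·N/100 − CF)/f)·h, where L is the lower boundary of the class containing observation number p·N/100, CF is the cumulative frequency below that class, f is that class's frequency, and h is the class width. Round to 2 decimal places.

N = 124; target position k = 70/100 · 124 = 86.8.
Cumulative frequencies: 13, 19, 49, 79, 95, 124.
Observation 86.8 falls in the class 600 – <700.
L = 600, CF = 79, f = 16, h = 100.
P70 = 600 + ((86.8 − 79)/16)·100 = 600 + 48.75 = 648.75.

648.75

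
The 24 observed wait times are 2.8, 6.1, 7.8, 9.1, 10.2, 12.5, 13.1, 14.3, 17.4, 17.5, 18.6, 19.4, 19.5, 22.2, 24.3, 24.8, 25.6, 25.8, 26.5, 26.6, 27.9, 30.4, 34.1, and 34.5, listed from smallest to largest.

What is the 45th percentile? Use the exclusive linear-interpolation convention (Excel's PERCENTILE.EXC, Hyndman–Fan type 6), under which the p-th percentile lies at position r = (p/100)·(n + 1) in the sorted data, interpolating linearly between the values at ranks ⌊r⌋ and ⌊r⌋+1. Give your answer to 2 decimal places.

n = 24.
r = (45/100)·(24 + 1) = 11.25.
Rank 11 is 18.6 and rank 12 is 19.4.
Interpolate: 18.6 + 0.25·(19.4 − 18.6) = 18.6 + 0.25·0.8 = 18.8.

18.80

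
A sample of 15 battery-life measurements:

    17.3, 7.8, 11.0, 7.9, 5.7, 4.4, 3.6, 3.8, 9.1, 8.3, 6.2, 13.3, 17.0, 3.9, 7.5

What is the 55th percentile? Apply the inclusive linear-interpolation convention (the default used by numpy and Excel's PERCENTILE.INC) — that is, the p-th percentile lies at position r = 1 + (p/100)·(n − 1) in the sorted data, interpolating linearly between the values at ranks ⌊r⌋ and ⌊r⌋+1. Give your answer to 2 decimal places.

7.87

Sorted: 3.6, 3.8, 3.9, 4.4, 5.7, 6.2, 7.5, 7.8, 7.9, 8.3, 9.1, 11.0, 13.3, 17.0, 17.3.
n = 15.
r = 1 + (55/100)·(15 − 1) = 1 + 7.7 = 8.7.
Rank 8 is 7.8 and rank 9 is 7.9.
Interpolate: 7.8 + 0.7·(7.9 − 7.8) = 7.8 + 0.7·0.1 = 7.87.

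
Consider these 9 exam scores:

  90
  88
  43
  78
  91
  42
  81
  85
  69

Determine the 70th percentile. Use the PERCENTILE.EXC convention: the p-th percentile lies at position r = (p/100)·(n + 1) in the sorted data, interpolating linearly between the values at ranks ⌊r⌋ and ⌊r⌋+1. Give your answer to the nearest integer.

88

Sorted: 42, 43, 69, 78, 81, 85, 88, 90, 91.
n = 9.
r = (70/100)·(9 + 1) = 7.
r is an integer, so P70 is the value at rank 7: 88.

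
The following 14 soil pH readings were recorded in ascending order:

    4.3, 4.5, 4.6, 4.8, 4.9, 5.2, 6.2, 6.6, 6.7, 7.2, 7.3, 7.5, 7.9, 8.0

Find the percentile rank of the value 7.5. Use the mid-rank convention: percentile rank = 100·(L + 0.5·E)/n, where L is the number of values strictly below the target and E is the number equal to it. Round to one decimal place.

82.1

Count below 7.5: L = 11; count equal: E = 1; n = 14.
Percentile rank = 100·(11 + 0.5·1)/14 = 100·11.5/14 = 82.14.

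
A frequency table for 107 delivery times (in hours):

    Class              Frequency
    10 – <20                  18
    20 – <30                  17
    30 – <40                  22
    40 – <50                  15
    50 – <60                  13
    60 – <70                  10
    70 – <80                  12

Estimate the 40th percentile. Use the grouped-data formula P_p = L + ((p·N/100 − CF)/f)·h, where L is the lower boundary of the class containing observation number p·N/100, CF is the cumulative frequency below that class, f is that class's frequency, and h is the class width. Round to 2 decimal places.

33.55

N = 107; target position k = 40/100 · 107 = 42.8.
Cumulative frequencies: 18, 35, 57, 72, 85, 95, 107.
Observation 42.8 falls in the class 30 – <40.
L = 30, CF = 35, f = 22, h = 10.
P40 = 30 + ((42.8 − 35)/22)·10 = 30 + 3.54545 = 33.5455.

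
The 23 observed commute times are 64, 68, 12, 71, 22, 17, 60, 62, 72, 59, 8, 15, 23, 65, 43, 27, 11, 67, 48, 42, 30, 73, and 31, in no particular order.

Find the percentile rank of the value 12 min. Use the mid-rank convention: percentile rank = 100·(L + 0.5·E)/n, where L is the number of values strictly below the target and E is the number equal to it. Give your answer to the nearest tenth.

10.9

Sorted: 8, 11, 12, 15, 17, 22, 23, 27, 30, 31, 42, 43, 48, 59, 60, 62, 64, 65, 67, 68, 71, 72, 73.
Count below 12: L = 2; count equal: E = 1; n = 23.
Percentile rank = 100·(2 + 0.5·1)/23 = 100·2.5/23 = 10.87.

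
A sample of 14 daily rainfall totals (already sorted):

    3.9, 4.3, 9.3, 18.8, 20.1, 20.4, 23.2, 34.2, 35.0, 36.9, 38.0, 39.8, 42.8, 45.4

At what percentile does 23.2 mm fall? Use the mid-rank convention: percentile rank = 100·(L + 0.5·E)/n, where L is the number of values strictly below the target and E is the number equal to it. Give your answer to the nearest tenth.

46.4

Count below 23.2: L = 6; count equal: E = 1; n = 14.
Percentile rank = 100·(6 + 0.5·1)/14 = 100·6.5/14 = 46.43.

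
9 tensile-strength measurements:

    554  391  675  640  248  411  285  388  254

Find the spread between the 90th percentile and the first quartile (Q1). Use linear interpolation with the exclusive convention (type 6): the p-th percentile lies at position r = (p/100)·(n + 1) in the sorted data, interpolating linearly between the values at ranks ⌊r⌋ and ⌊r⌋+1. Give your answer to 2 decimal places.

Sorted: 248, 254, 285, 388, 391, 411, 554, 640, 675.
n = 9.
P25: r = 2.5; ranks 2–3 are 254, 285; interpolating gives 269.5.
P90: r = 9 (integer) → 675.
Difference: 675 − 269.5 = 405.5.

405.50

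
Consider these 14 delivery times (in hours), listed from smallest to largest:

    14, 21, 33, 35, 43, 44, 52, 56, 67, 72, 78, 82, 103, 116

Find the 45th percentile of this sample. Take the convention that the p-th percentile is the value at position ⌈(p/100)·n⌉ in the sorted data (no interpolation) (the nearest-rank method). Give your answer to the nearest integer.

52

n = 14.
Position = ⌈45/100 · 14⌉ = ⌈6.3⌉ = 7.
The value at rank 7 is 52.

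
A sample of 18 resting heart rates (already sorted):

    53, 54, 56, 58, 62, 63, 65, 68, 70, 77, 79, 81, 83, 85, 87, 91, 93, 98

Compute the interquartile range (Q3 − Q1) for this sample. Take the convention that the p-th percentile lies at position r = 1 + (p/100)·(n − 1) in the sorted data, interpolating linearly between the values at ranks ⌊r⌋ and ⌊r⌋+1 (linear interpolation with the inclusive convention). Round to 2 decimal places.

n = 18.
P25: r = 5.25; ranks 5–6 are 62, 63; interpolating gives 62.25.
P75: r = 13.75; ranks 13–14 are 83, 85; interpolating gives 84.5.
Difference: 84.5 − 62.25 = 22.25.

22.25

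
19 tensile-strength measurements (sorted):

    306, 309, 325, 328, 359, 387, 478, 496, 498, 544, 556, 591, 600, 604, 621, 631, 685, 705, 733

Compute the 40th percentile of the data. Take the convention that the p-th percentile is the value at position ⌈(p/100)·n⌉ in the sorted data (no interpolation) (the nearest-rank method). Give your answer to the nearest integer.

496

n = 19.
Position = ⌈40/100 · 19⌉ = ⌈7.6⌉ = 8.
The value at rank 8 is 496.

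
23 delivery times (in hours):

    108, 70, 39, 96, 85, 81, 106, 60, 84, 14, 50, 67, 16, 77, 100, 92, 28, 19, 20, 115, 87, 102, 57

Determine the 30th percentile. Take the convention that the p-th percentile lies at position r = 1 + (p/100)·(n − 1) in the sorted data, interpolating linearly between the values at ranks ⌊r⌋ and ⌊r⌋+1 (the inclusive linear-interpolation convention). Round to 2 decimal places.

Sorted: 14, 16, 19, 20, 28, 39, 50, 57, 60, 67, 70, 77, 81, 84, 85, 87, 92, 96, 100, 102, 106, 108, 115.
n = 23.
r = 1 + (30/100)·(23 − 1) = 1 + 6.6 = 7.6.
Rank 7 is 50 and rank 8 is 57.
Interpolate: 50 + 0.6·(57 − 50) = 50 + 0.6·7 = 54.2.

54.20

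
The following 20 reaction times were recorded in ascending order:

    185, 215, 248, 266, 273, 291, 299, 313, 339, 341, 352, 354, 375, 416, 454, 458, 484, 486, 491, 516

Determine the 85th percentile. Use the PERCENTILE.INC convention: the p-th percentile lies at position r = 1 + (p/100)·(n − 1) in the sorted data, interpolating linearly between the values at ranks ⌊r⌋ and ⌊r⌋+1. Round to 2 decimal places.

484.30

n = 20.
r = 1 + (85/100)·(20 − 1) = 1 + 16.15 = 17.15.
Rank 17 is 484 and rank 18 is 486.
Interpolate: 484 + 0.15·(486 − 484) = 484 + 0.15·2 = 484.3.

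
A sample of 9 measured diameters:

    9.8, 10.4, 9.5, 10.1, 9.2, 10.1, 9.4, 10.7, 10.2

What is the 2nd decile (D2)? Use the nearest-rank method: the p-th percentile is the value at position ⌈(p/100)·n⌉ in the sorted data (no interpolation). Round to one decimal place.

9.4

Sorted: 9.2, 9.4, 9.5, 9.8, 10.1, 10.1, 10.2, 10.4, 10.7.
n = 9.
Position = ⌈20/100 · 9⌉ = ⌈1.8⌉ = 2.
The value at rank 2 is 9.4.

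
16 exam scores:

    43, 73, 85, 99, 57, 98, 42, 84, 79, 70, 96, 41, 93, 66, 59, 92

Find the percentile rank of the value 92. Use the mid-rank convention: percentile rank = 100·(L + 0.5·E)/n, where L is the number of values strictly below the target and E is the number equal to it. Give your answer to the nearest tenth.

Sorted: 41, 42, 43, 57, 59, 66, 70, 73, 79, 84, 85, 92, 93, 96, 98, 99.
Count below 92: L = 11; count equal: E = 1; n = 16.
Percentile rank = 100·(11 + 0.5·1)/16 = 100·11.5/16 = 71.88.

71.9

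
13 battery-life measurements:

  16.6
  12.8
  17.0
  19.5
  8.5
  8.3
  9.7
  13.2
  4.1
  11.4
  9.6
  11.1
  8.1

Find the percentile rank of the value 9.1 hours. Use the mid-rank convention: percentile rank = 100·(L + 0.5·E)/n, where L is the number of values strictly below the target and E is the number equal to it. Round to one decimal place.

Sorted: 4.1, 8.1, 8.3, 8.5, 9.6, 9.7, 11.1, 11.4, 12.8, 13.2, 16.6, 17.0, 19.5.
Count below 9.1: L = 4; count equal: E = 0; n = 13.
Percentile rank = 100·(4 + 0.5·0)/13 = 100·4/13 = 30.77.

30.8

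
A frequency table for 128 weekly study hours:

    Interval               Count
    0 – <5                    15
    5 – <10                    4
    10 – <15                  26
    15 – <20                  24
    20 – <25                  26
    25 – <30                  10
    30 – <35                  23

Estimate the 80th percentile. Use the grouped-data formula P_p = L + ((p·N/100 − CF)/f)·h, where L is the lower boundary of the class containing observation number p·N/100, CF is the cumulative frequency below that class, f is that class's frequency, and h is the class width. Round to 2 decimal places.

N = 128; target position k = 80/100 · 128 = 102.4.
Cumulative frequencies: 15, 19, 45, 69, 95, 105, 128.
Observation 102.4 falls in the class 25 – <30.
L = 25, CF = 95, f = 10, h = 5.
P80 = 25 + ((102.4 − 95)/10)·5 = 25 + 3.7 = 28.7.

28.70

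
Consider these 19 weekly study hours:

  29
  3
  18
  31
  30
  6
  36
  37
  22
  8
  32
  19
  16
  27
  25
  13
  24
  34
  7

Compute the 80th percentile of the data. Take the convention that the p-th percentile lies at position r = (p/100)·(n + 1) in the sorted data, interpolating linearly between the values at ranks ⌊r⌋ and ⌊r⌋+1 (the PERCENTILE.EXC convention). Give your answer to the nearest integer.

32

Sorted: 3, 6, 7, 8, 13, 16, 18, 19, 22, 24, 25, 27, 29, 30, 31, 32, 34, 36, 37.
n = 19.
r = (80/100)·(19 + 1) = 16.
r is an integer, so P80 is the value at rank 16: 32.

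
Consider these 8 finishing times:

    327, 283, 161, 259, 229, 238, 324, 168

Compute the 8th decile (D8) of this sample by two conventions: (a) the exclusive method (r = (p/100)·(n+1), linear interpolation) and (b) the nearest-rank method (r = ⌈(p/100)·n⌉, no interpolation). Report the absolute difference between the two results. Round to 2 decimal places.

0.60

Sorted: 161, 168, 229, 238, 259, 283, 324, 327.
n = 8.
(a) r = 7.2; between ranks 7 (324) and 8 (327): 324.6.
(b) the nearest-rank method: rank 7 → 324.
|324.6 − 324| = 0.6.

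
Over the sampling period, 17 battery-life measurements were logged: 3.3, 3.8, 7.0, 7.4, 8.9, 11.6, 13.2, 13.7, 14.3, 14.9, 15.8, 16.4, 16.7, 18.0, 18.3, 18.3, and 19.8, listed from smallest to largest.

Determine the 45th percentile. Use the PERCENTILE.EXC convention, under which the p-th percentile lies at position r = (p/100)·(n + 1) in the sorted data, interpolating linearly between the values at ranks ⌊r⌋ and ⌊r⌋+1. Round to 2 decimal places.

n = 17.
r = (45/100)·(17 + 1) = 8.1.
Rank 8 is 13.7 and rank 9 is 14.3.
Interpolate: 13.7 + 0.1·(14.3 − 13.7) = 13.7 + 0.1·0.6 = 13.76.

13.76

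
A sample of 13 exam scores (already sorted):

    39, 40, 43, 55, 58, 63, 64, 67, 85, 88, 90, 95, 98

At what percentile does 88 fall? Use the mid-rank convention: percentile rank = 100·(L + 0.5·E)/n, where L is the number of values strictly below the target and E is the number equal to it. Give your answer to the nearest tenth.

Count below 88: L = 9; count equal: E = 1; n = 13.
Percentile rank = 100·(9 + 0.5·1)/13 = 100·9.5/13 = 73.08.

73.1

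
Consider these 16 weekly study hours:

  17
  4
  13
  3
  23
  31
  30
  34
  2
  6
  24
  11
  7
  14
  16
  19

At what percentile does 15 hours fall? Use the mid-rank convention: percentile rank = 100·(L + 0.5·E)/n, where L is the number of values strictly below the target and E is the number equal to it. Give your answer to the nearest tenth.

50.0

Sorted: 2, 3, 4, 6, 7, 11, 13, 14, 16, 17, 19, 23, 24, 30, 31, 34.
Count below 15: L = 8; count equal: E = 0; n = 16.
Percentile rank = 100·(8 + 0.5·0)/16 = 100·8/16 = 50.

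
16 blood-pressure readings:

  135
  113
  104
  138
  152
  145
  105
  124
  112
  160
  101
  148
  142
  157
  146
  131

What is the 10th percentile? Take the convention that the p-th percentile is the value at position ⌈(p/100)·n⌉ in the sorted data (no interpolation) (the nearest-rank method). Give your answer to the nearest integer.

104

Sorted: 101, 104, 105, 112, 113, 124, 131, 135, 138, 142, 145, 146, 148, 152, 157, 160.
n = 16.
Position = ⌈10/100 · 16⌉ = ⌈1.6⌉ = 2.
The value at rank 2 is 104.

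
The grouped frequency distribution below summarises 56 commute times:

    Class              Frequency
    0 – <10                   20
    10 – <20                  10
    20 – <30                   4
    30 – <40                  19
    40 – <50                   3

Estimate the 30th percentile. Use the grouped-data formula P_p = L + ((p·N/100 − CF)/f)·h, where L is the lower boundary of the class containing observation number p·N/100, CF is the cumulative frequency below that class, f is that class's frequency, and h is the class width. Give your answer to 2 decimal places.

N = 56; target position k = 30/100 · 56 = 16.8.
Cumulative frequencies: 20, 30, 34, 53, 56.
Observation 16.8 falls in the class 0 – <10.
L = 0, CF = 0, f = 20, h = 10.
P30 = 0 + ((16.8 − 0)/20)·10 = 0 + 8.4 = 8.4.

8.40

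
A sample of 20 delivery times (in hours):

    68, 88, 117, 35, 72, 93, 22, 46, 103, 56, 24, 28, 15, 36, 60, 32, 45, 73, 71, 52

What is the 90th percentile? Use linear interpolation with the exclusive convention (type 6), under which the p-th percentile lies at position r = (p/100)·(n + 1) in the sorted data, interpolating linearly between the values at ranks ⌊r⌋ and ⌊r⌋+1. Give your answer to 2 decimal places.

102.00

Sorted: 15, 22, 24, 28, 32, 35, 36, 45, 46, 52, 56, 60, 68, 71, 72, 73, 88, 93, 103, 117.
n = 20.
r = (90/100)·(20 + 1) = 18.9.
Rank 18 is 93 and rank 19 is 103.
Interpolate: 93 + 0.9·(103 − 93) = 93 + 0.9·10 = 102.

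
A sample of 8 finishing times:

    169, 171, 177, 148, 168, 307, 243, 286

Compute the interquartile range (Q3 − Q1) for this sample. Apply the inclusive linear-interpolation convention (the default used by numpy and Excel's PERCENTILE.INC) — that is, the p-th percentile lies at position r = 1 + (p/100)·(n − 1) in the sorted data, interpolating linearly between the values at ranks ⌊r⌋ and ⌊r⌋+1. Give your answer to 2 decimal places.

85.00

Sorted: 148, 168, 169, 171, 177, 243, 286, 307.
n = 8.
P25: r = 2.75; ranks 2–3 are 168, 169; interpolating gives 168.75.
P75: r = 6.25; ranks 6–7 are 243, 286; interpolating gives 253.75.
Difference: 253.75 − 168.75 = 85.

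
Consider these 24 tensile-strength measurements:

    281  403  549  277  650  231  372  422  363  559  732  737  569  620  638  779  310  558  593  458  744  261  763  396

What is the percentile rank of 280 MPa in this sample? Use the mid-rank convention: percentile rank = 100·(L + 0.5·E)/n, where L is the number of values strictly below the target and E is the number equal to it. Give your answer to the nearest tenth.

Sorted: 231, 261, 277, 281, 310, 363, 372, 396, 403, 422, 458, 549, 558, 559, 569, 593, 620, 638, 650, 732, 737, 744, 763, 779.
Count below 280: L = 3; count equal: E = 0; n = 24.
Percentile rank = 100·(3 + 0.5·0)/24 = 100·3/24 = 12.5.

12.5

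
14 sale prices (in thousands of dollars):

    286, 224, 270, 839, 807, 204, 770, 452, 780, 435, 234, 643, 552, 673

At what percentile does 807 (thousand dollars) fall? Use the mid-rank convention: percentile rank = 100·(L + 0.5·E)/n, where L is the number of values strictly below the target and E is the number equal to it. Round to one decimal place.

89.3

Sorted: 204, 224, 234, 270, 286, 435, 452, 552, 643, 673, 770, 780, 807, 839.
Count below 807: L = 12; count equal: E = 1; n = 14.
Percentile rank = 100·(12 + 0.5·1)/14 = 100·12.5/14 = 89.29.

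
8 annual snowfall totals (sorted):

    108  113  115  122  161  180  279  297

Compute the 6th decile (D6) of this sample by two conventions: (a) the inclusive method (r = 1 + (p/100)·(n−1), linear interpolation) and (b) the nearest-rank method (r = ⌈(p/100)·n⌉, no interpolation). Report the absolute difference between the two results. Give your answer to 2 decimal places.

n = 8.
(a) r = 5.2; between ranks 5 (161) and 6 (180): 164.8.
(b) the nearest-rank method: rank 5 → 161.
|164.8 − 161| = 3.8.

3.80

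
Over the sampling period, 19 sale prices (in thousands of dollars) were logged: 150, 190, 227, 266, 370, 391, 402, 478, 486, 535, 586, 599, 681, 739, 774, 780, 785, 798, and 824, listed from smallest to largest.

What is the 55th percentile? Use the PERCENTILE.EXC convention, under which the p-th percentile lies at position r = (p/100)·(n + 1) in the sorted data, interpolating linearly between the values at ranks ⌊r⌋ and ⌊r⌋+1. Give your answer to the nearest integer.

n = 19.
r = (55/100)·(19 + 1) = 11.
r is an integer, so P55 is the value at rank 11: 586.

586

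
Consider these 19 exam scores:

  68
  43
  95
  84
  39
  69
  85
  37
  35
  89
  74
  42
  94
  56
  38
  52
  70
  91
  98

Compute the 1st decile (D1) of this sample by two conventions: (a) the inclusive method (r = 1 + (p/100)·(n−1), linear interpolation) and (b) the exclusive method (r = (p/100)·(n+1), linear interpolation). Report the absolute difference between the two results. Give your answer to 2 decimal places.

0.80

Sorted: 35, 37, 38, 39, 42, 43, 52, 56, 68, 69, 70, 74, 84, 85, 89, 91, 94, 95, 98.
n = 19.
(a) r = 2.8; between ranks 2 (37) and 3 (38): 37.8.
(b) r = 2 → value at rank 2 = 37.
|37.8 − 37| = 0.8.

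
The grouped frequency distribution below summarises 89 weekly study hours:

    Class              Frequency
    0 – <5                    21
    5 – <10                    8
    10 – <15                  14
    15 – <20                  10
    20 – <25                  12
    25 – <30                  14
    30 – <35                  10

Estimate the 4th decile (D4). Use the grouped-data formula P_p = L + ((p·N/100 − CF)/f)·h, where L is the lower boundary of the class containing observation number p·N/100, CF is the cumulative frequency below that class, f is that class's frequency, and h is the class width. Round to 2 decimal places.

12.36

N = 89; target position k = 40/100 · 89 = 35.6.
Cumulative frequencies: 21, 29, 43, 53, 65, 79, 89.
Observation 35.6 falls in the class 10 – <15.
L = 10, CF = 29, f = 14, h = 5.
P40 = 10 + ((35.6 − 29)/14)·5 = 10 + 2.35714 = 12.3571.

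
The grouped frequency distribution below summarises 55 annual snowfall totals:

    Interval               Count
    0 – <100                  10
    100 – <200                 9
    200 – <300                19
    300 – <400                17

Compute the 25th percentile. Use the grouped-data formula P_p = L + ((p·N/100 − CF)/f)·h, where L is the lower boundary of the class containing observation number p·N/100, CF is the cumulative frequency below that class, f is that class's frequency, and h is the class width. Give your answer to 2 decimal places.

141.67

N = 55; target position k = 25/100 · 55 = 13.75.
Cumulative frequencies: 10, 19, 38, 55.
Observation 13.75 falls in the class 100 – <200.
L = 100, CF = 10, f = 9, h = 100.
P25 = 100 + ((13.75 − 10)/9)·100 = 100 + 41.6667 = 141.667.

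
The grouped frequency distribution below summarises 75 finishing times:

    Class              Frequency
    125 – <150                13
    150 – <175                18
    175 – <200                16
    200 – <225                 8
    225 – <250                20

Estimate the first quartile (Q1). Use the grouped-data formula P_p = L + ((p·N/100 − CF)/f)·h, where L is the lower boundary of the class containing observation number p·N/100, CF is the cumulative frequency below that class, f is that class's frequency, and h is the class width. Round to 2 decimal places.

157.99

N = 75; target position k = 25/100 · 75 = 18.75.
Cumulative frequencies: 13, 31, 47, 55, 75.
Observation 18.75 falls in the class 150 – <175.
L = 150, CF = 13, f = 18, h = 25.
P25 = 150 + ((18.75 − 13)/18)·25 = 150 + 7.98611 = 157.986.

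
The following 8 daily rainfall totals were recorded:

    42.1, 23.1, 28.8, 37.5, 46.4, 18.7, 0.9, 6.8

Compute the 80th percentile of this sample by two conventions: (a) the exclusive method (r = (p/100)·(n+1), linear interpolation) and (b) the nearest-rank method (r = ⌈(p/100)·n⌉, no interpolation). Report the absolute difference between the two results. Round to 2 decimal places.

0.86

Sorted: 0.9, 6.8, 18.7, 23.1, 28.8, 37.5, 42.1, 46.4.
n = 8.
(a) r = 7.2; between ranks 7 (42.1) and 8 (46.4): 42.96.
(b) the nearest-rank method: rank 7 → 42.1.
|42.96 − 42.1| = 0.86.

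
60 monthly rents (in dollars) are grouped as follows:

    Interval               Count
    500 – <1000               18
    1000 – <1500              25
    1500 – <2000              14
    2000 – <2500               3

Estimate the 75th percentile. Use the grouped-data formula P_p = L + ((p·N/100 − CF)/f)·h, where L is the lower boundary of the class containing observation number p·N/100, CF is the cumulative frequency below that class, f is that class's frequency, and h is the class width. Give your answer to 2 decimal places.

N = 60; target position k = 75/100 · 60 = 45.
Cumulative frequencies: 18, 43, 57, 60.
Observation 45 falls in the class 1500 – <2000.
L = 1500, CF = 43, f = 14, h = 500.
P75 = 1500 + ((45 − 43)/14)·500 = 1500 + 71.4286 = 1571.43.

1571.43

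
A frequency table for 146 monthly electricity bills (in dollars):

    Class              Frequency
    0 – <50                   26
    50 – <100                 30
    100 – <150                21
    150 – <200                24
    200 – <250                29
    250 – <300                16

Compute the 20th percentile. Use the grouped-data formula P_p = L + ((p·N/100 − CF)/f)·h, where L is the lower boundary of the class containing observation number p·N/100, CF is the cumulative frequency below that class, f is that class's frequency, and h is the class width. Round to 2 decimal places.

N = 146; target position k = 20/100 · 146 = 29.2.
Cumulative frequencies: 26, 56, 77, 101, 130, 146.
Observation 29.2 falls in the class 50 – <100.
L = 50, CF = 26, f = 30, h = 50.
P20 = 50 + ((29.2 − 26)/30)·50 = 50 + 5.33333 = 55.3333.

55.33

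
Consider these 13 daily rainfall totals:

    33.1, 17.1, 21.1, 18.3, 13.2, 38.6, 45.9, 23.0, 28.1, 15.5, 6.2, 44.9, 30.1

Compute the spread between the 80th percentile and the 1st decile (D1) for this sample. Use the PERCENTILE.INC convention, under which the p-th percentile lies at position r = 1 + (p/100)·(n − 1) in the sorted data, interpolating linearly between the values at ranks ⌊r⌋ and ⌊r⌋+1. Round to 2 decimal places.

Sorted: 6.2, 13.2, 15.5, 17.1, 18.3, 21.1, 23.0, 28.1, 30.1, 33.1, 38.6, 44.9, 45.9.
n = 13.
P10: r = 2.2; ranks 2–3 are 13.2, 15.5; interpolating gives 13.66.
P80: r = 10.6; ranks 10–11 are 33.1, 38.6; interpolating gives 36.4.
Difference: 36.4 − 13.66 = 22.74.

22.74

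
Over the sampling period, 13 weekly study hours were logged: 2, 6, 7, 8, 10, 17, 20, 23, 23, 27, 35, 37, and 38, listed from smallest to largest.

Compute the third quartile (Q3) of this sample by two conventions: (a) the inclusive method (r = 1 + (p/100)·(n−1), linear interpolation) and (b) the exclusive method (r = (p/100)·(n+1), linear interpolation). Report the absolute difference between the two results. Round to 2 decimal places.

4.00

n = 13.
(a) r = 10 → value at rank 10 = 27.
(b) r = 10.5; between ranks 10 (27) and 11 (35): 31.
|27 − 31| = 4.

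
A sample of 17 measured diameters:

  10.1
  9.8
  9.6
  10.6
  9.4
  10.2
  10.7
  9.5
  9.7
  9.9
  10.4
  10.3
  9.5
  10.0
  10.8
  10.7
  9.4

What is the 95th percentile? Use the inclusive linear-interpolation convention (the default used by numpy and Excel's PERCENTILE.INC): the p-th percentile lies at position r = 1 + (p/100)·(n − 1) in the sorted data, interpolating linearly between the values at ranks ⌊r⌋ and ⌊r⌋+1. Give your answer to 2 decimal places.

10.72

Sorted: 9.4, 9.4, 9.5, 9.5, 9.6, 9.7, 9.8, 9.9, 10.0, 10.1, 10.2, 10.3, 10.4, 10.6, 10.7, 10.7, 10.8.
n = 17.
r = 1 + (95/100)·(17 − 1) = 1 + 15.2 = 16.2.
Rank 16 is 10.7 and rank 17 is 10.8.
Interpolate: 10.7 + 0.2·(10.8 − 10.7) = 10.7 + 0.2·0.1 = 10.72.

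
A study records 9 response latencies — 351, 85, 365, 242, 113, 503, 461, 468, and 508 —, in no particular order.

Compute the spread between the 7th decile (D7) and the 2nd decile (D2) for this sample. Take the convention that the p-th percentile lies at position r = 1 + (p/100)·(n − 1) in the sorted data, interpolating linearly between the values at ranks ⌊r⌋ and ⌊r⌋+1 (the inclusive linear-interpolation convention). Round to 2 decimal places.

274.80

Sorted: 85, 113, 242, 351, 365, 461, 468, 503, 508.
n = 9.
P20: r = 2.6; ranks 2–3 are 113, 242; interpolating gives 190.4.
P70: r = 6.6; ranks 6–7 are 461, 468; interpolating gives 465.2.
Difference: 465.2 − 190.4 = 274.8.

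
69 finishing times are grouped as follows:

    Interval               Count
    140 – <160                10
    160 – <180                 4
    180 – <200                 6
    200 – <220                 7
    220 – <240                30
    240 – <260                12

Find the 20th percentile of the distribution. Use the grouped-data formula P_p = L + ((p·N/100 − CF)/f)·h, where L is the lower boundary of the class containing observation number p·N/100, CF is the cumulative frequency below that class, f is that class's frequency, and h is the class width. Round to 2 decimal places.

179.00

N = 69; target position k = 20/100 · 69 = 13.8.
Cumulative frequencies: 10, 14, 20, 27, 57, 69.
Observation 13.8 falls in the class 160 – <180.
L = 160, CF = 10, f = 4, h = 20.
P20 = 160 + ((13.8 − 10)/4)·20 = 160 + 19 = 179.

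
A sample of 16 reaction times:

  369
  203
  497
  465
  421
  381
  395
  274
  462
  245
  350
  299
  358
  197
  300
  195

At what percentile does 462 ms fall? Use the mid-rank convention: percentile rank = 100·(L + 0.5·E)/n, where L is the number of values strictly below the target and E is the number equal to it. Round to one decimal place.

Sorted: 195, 197, 203, 245, 274, 299, 300, 350, 358, 369, 381, 395, 421, 462, 465, 497.
Count below 462: L = 13; count equal: E = 1; n = 16.
Percentile rank = 100·(13 + 0.5·1)/16 = 100·13.5/16 = 84.38.

84.4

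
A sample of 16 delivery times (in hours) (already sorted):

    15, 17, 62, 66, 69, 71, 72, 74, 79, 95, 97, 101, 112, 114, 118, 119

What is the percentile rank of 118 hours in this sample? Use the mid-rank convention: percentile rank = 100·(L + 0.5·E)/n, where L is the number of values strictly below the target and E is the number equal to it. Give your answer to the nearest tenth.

Count below 118: L = 14; count equal: E = 1; n = 16.
Percentile rank = 100·(14 + 0.5·1)/16 = 100·14.5/16 = 90.62.

90.6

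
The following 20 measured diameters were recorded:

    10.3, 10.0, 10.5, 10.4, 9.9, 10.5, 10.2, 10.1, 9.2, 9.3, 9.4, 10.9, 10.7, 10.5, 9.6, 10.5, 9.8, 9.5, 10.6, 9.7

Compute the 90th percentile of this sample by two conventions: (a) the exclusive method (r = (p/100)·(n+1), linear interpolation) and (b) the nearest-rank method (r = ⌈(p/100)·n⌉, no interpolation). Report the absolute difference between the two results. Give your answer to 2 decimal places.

Sorted: 9.2, 9.3, 9.4, 9.5, 9.6, 9.7, 9.8, 9.9, 10.0, 10.1, 10.2, 10.3, 10.4, 10.5, 10.5, 10.5, 10.5, 10.6, 10.7, 10.9.
n = 20.
(a) r = 18.9; between ranks 18 (10.6) and 19 (10.7): 10.69.
(b) the nearest-rank method: rank 18 → 10.6.
|10.69 − 10.6| = 0.09.

0.09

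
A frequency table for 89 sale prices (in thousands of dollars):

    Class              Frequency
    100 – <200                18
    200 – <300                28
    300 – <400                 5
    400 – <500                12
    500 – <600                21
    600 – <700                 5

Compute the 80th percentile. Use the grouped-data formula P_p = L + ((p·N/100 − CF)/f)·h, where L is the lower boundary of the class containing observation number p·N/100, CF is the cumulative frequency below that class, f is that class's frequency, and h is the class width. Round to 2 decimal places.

539.05

N = 89; target position k = 80/100 · 89 = 71.2.
Cumulative frequencies: 18, 46, 51, 63, 84, 89.
Observation 71.2 falls in the class 500 – <600.
L = 500, CF = 63, f = 21, h = 100.
P80 = 500 + ((71.2 − 63)/21)·100 = 500 + 39.0476 = 539.048.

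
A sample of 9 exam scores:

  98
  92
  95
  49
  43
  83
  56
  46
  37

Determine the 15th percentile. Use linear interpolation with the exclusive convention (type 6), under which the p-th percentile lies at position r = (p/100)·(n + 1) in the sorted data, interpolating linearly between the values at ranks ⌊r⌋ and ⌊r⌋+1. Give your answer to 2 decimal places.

Sorted: 37, 43, 46, 49, 56, 83, 92, 95, 98.
n = 9.
r = (15/100)·(9 + 1) = 1.5.
Rank 1 is 37 and rank 2 is 43.
Interpolate: 37 + 0.5·(43 − 37) = 37 + 0.5·6 = 40.

40.00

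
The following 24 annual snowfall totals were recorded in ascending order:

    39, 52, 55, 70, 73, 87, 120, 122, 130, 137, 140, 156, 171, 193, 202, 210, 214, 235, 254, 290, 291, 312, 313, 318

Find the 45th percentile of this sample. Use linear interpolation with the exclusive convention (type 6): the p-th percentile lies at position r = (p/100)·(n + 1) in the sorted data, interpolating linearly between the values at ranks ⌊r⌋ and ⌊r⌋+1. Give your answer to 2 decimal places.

144.00

n = 24.
r = (45/100)·(24 + 1) = 11.25.
Rank 11 is 140 and rank 12 is 156.
Interpolate: 140 + 0.25·(156 − 140) = 140 + 0.25·16 = 144.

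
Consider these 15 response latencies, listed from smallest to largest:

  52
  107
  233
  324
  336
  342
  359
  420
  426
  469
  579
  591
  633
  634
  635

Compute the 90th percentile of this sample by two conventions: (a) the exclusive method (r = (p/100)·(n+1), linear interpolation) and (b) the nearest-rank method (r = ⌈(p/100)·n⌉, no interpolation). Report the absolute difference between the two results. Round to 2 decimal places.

n = 15.
(a) r = 14.4; between ranks 14 (634) and 15 (635): 634.4.
(b) the nearest-rank method: rank 14 → 634.
|634.4 − 634| = 0.4.

0.40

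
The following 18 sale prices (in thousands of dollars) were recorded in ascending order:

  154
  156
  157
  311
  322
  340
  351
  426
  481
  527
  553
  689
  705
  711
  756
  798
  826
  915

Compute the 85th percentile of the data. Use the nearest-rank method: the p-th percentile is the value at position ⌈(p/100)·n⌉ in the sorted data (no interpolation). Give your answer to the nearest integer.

n = 18.
Position = ⌈85/100 · 18⌉ = ⌈15.3⌉ = 16.
The value at rank 16 is 798.

798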